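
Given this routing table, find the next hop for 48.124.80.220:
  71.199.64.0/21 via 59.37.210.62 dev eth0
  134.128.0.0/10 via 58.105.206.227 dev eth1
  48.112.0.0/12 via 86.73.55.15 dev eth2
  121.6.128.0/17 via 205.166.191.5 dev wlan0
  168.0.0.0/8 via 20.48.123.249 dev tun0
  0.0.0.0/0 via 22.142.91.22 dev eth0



Longest prefix match for 48.124.80.220:
  /21 71.199.64.0: no
  /10 134.128.0.0: no
  /12 48.112.0.0: MATCH
  /17 121.6.128.0: no
  /8 168.0.0.0: no
  /0 0.0.0.0: MATCH
Selected: next-hop 86.73.55.15 via eth2 (matched /12)


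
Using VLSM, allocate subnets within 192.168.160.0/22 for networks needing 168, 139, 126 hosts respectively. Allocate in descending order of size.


168 hosts -> /24 (254 usable): 192.168.160.0/24
139 hosts -> /24 (254 usable): 192.168.161.0/24
126 hosts -> /25 (126 usable): 192.168.162.0/25
Allocation: 192.168.160.0/24 (168 hosts, 254 usable); 192.168.161.0/24 (139 hosts, 254 usable); 192.168.162.0/25 (126 hosts, 126 usable)


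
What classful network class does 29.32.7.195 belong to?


First octet: 29
Binary: 00011101
0xxxxxxx -> Class A (1-126)
Class A, default mask 255.0.0.0 (/8)


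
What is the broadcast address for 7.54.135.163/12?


Network: 7.48.0.0/12
Host bits = 20
Set all host bits to 1:
Broadcast: 7.63.255.255


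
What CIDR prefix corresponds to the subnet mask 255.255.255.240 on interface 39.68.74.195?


Binary: 11111111.11111111.11111111.11110000
Count leading 1s
Prefix: /28


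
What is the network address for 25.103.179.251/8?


IP:   00011001.01100111.10110011.11111011
Mask: 11111111.00000000.00000000.00000000
AND operation:
Net:  00011001.00000000.00000000.00000000
Network: 25.0.0.0/8


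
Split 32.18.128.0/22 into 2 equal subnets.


New prefix = 22 + 1 = 23
Each subnet has 512 addresses
  32.18.128.0/23
  32.18.130.0/23
Subnets: 32.18.128.0/23, 32.18.130.0/23


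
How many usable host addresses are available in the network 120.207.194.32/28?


Host bits = 32 - 28 = 4
Total addresses = 2^4 = 16
Usable = total - 2 (network and broadcast)
Usable hosts: 14


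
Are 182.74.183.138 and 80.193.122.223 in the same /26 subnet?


Mask: 255.255.255.192
182.74.183.138 AND mask = 182.74.183.128
80.193.122.223 AND mask = 80.193.122.192
No, different subnets (182.74.183.128 vs 80.193.122.192)


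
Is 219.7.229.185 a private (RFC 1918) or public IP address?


RFC 1918 private ranges:
  10.0.0.0/8 (10.0.0.0 - 10.255.255.255)
  172.16.0.0/12 (172.16.0.0 - 172.31.255.255)
  192.168.0.0/16 (192.168.0.0 - 192.168.255.255)
Public (not in any RFC 1918 range)


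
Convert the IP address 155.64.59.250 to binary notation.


155 = 10011011
64 = 01000000
59 = 00111011
250 = 11111010
Binary: 10011011.01000000.00111011.11111010


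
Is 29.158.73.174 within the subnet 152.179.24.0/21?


Subnet network: 152.179.24.0
Test IP AND mask: 29.158.72.0
No, 29.158.73.174 is not in 152.179.24.0/21


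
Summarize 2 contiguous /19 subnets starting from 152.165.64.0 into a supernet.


Original prefix: /19
Number of subnets: 2 = 2^1
New prefix = 19 - 1 = 18
Supernet: 152.165.64.0/18


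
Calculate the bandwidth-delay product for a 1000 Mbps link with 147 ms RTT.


BDP = bandwidth * RTT
= 1000 Mbps * 147 ms
= 1000 * 1e6 * 147 / 1000 bits
= 147000000 bits
= 18375000 bytes
= 17944.3359 KB
BDP = 147000000 bits (18375000 bytes)


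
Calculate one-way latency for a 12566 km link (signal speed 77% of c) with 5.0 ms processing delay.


Speed = 0.77 * 3e5 km/s = 231000 km/s
Propagation delay = 12566 / 231000 = 0.0544 s = 54.3983 ms
Processing delay = 5.0 ms
Total one-way latency = 59.3983 ms


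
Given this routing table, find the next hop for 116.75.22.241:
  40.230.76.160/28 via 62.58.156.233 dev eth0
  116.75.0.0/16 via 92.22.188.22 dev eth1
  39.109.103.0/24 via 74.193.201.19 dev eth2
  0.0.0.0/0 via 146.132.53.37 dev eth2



Longest prefix match for 116.75.22.241:
  /28 40.230.76.160: no
  /16 116.75.0.0: MATCH
  /24 39.109.103.0: no
  /0 0.0.0.0: MATCH
Selected: next-hop 92.22.188.22 via eth1 (matched /16)


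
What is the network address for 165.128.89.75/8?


IP:   10100101.10000000.01011001.01001011
Mask: 11111111.00000000.00000000.00000000
AND operation:
Net:  10100101.00000000.00000000.00000000
Network: 165.0.0.0/8


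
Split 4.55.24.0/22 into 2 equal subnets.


New prefix = 22 + 1 = 23
Each subnet has 512 addresses
  4.55.24.0/23
  4.55.26.0/23
Subnets: 4.55.24.0/23, 4.55.26.0/23


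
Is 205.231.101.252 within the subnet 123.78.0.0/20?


Subnet network: 123.78.0.0
Test IP AND mask: 205.231.96.0
No, 205.231.101.252 is not in 123.78.0.0/20


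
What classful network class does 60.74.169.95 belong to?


First octet: 60
Binary: 00111100
0xxxxxxx -> Class A (1-126)
Class A, default mask 255.0.0.0 (/8)


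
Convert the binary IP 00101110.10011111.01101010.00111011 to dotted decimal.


00101110 = 46
10011111 = 159
01101010 = 106
00111011 = 59
IP: 46.159.106.59


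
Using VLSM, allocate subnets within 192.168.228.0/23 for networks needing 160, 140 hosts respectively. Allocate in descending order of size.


160 hosts -> /24 (254 usable): 192.168.228.0/24
140 hosts -> /24 (254 usable): 192.168.229.0/24
Allocation: 192.168.228.0/24 (160 hosts, 254 usable); 192.168.229.0/24 (140 hosts, 254 usable)


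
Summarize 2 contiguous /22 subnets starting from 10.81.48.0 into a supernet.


Original prefix: /22
Number of subnets: 2 = 2^1
New prefix = 22 - 1 = 21
Supernet: 10.81.48.0/21


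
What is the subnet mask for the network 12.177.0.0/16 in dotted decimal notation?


/16 means 16 network bits, 16 host bits
Binary: 11111111111111110000000000000000
Mask: 255.255.0.0


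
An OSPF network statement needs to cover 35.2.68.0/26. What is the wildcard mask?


Subnet mask: 255.255.255.192
Wildcard = 255.255.255.255 - subnet mask
255 - 255 = 0
255 - 255 = 0
255 - 255 = 0
255 - 192 = 63
Wildcard: 0.0.0.63


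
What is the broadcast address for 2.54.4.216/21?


Network: 2.54.0.0/21
Host bits = 11
Set all host bits to 1:
Broadcast: 2.54.7.255


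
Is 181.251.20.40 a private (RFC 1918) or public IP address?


RFC 1918 private ranges:
  10.0.0.0/8 (10.0.0.0 - 10.255.255.255)
  172.16.0.0/12 (172.16.0.0 - 172.31.255.255)
  192.168.0.0/16 (192.168.0.0 - 192.168.255.255)
Public (not in any RFC 1918 range)


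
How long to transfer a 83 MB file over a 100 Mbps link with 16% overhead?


Effective throughput = 100 * (1 - 16/100) = 84 Mbps
File size in Mb = 83 * 8 = 664 Mb
Time = 664 / 84
Time = 7.9048 seconds


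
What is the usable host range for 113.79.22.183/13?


Network: 113.72.0.0
Broadcast: 113.79.255.255
First usable = network + 1
Last usable = broadcast - 1
Range: 113.72.0.1 to 113.79.255.254


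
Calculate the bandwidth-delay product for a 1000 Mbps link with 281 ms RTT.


BDP = bandwidth * RTT
= 1000 Mbps * 281 ms
= 1000 * 1e6 * 281 / 1000 bits
= 281000000 bits
= 35125000 bytes
= 34301.7578 KB
BDP = 281000000 bits (35125000 bytes)


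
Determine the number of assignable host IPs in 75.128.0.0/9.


Host bits = 32 - 9 = 23
Total addresses = 2^23 = 8388608
Usable = total - 2 (network and broadcast)
Usable hosts: 8388606


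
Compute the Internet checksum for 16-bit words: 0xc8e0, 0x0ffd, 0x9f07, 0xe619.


Sum all words (with carry folding):
+ 0xc8e0 = 0xc8e0
+ 0x0ffd = 0xd8dd
+ 0x9f07 = 0x77e5
+ 0xe619 = 0x5dff
One's complement: ~0x5dff
Checksum = 0xa200


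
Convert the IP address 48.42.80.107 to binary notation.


48 = 00110000
42 = 00101010
80 = 01010000
107 = 01101011
Binary: 00110000.00101010.01010000.01101011


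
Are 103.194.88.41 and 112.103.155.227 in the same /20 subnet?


Mask: 255.255.240.0
103.194.88.41 AND mask = 103.194.80.0
112.103.155.227 AND mask = 112.103.144.0
No, different subnets (103.194.80.0 vs 112.103.144.0)


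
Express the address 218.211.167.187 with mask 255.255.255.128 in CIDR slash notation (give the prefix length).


Binary: 11111111.11111111.11111111.10000000
Count leading 1s
Prefix: /25


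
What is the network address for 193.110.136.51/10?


IP:   11000001.01101110.10001000.00110011
Mask: 11111111.11000000.00000000.00000000
AND operation:
Net:  11000001.01000000.00000000.00000000
Network: 193.64.0.0/10


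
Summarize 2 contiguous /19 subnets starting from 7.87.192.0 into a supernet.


Original prefix: /19
Number of subnets: 2 = 2^1
New prefix = 19 - 1 = 18
Supernet: 7.87.192.0/18


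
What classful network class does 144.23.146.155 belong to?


First octet: 144
Binary: 10010000
10xxxxxx -> Class B (128-191)
Class B, default mask 255.255.0.0 (/16)


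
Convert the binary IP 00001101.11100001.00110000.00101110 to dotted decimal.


00001101 = 13
11100001 = 225
00110000 = 48
00101110 = 46
IP: 13.225.48.46


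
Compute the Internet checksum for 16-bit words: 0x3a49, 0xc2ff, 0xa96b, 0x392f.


Sum all words (with carry folding):
+ 0x3a49 = 0x3a49
+ 0xc2ff = 0xfd48
+ 0xa96b = 0xa6b4
+ 0x392f = 0xdfe3
One's complement: ~0xdfe3
Checksum = 0x201c


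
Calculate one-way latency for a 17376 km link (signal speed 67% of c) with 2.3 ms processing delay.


Speed = 0.67 * 3e5 km/s = 201000 km/s
Propagation delay = 17376 / 201000 = 0.0864 s = 86.4478 ms
Processing delay = 2.3 ms
Total one-way latency = 88.7478 ms


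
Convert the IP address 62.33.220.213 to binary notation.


62 = 00111110
33 = 00100001
220 = 11011100
213 = 11010101
Binary: 00111110.00100001.11011100.11010101


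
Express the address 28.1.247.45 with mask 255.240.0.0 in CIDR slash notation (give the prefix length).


Binary: 11111111.11110000.00000000.00000000
Count leading 1s
Prefix: /12


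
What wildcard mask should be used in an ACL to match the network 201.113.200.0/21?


Subnet mask: 255.255.248.0
Wildcard = 255.255.255.255 - subnet mask
255 - 255 = 0
255 - 255 = 0
255 - 248 = 7
255 - 0 = 255
Wildcard: 0.0.7.255


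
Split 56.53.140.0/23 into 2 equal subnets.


New prefix = 23 + 1 = 24
Each subnet has 256 addresses
  56.53.140.0/24
  56.53.141.0/24
Subnets: 56.53.140.0/24, 56.53.141.0/24


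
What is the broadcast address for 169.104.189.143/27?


Network: 169.104.189.128/27
Host bits = 5
Set all host bits to 1:
Broadcast: 169.104.189.159


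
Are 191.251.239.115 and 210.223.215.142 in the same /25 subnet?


Mask: 255.255.255.128
191.251.239.115 AND mask = 191.251.239.0
210.223.215.142 AND mask = 210.223.215.128
No, different subnets (191.251.239.0 vs 210.223.215.128)


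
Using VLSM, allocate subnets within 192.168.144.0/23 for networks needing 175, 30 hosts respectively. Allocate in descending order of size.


175 hosts -> /24 (254 usable): 192.168.144.0/24
30 hosts -> /27 (30 usable): 192.168.145.0/27
Allocation: 192.168.144.0/24 (175 hosts, 254 usable); 192.168.145.0/27 (30 hosts, 30 usable)


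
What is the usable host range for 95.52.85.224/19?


Network: 95.52.64.0
Broadcast: 95.52.95.255
First usable = network + 1
Last usable = broadcast - 1
Range: 95.52.64.1 to 95.52.95.254


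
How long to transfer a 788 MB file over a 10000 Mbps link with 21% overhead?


Effective throughput = 10000 * (1 - 21/100) = 7900 Mbps
File size in Mb = 788 * 8 = 6304 Mb
Time = 6304 / 7900
Time = 0.798 seconds


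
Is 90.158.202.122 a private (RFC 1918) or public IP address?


RFC 1918 private ranges:
  10.0.0.0/8 (10.0.0.0 - 10.255.255.255)
  172.16.0.0/12 (172.16.0.0 - 172.31.255.255)
  192.168.0.0/16 (192.168.0.0 - 192.168.255.255)
Public (not in any RFC 1918 range)


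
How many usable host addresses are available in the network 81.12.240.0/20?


Host bits = 32 - 20 = 12
Total addresses = 2^12 = 4096
Usable = total - 2 (network and broadcast)
Usable hosts: 4094


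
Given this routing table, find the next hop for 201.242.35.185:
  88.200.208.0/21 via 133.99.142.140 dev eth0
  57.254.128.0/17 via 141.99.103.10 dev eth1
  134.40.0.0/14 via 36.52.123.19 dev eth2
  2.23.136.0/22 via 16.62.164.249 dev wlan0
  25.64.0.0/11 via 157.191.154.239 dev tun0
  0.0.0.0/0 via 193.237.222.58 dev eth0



Longest prefix match for 201.242.35.185:
  /21 88.200.208.0: no
  /17 57.254.128.0: no
  /14 134.40.0.0: no
  /22 2.23.136.0: no
  /11 25.64.0.0: no
  /0 0.0.0.0: MATCH
Selected: next-hop 193.237.222.58 via eth0 (matched /0)


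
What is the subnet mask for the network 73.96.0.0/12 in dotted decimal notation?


/12 means 12 network bits, 20 host bits
Binary: 11111111111100000000000000000000
Mask: 255.240.0.0


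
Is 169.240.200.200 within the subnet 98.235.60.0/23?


Subnet network: 98.235.60.0
Test IP AND mask: 169.240.200.0
No, 169.240.200.200 is not in 98.235.60.0/23


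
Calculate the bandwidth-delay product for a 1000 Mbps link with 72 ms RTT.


BDP = bandwidth * RTT
= 1000 Mbps * 72 ms
= 1000 * 1e6 * 72 / 1000 bits
= 72000000 bits
= 9000000 bytes
= 8789.0625 KB
BDP = 72000000 bits (9000000 bytes)


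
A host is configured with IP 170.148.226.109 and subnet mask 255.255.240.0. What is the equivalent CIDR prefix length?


Binary: 11111111.11111111.11110000.00000000
Count leading 1s
Prefix: /20


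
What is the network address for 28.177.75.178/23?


IP:   00011100.10110001.01001011.10110010
Mask: 11111111.11111111.11111110.00000000
AND operation:
Net:  00011100.10110001.01001010.00000000
Network: 28.177.74.0/23


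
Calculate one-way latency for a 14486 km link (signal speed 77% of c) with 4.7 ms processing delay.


Speed = 0.77 * 3e5 km/s = 231000 km/s
Propagation delay = 14486 / 231000 = 0.0627 s = 62.71 ms
Processing delay = 4.7 ms
Total one-way latency = 67.41 ms


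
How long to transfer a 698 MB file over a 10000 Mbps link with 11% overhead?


Effective throughput = 10000 * (1 - 11/100) = 8900 Mbps
File size in Mb = 698 * 8 = 5584 Mb
Time = 5584 / 8900
Time = 0.6274 seconds


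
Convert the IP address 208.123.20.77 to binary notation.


208 = 11010000
123 = 01111011
20 = 00010100
77 = 01001101
Binary: 11010000.01111011.00010100.01001101


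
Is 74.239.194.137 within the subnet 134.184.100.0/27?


Subnet network: 134.184.100.0
Test IP AND mask: 74.239.194.128
No, 74.239.194.137 is not in 134.184.100.0/27


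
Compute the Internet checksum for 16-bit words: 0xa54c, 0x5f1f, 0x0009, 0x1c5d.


Sum all words (with carry folding):
+ 0xa54c = 0xa54c
+ 0x5f1f = 0x046c
+ 0x0009 = 0x0475
+ 0x1c5d = 0x20d2
One's complement: ~0x20d2
Checksum = 0xdf2d


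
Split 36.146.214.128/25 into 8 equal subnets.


New prefix = 25 + 3 = 28
Each subnet has 16 addresses
  36.146.214.128/28
  36.146.214.144/28
  36.146.214.160/28
  36.146.214.176/28
  36.146.214.192/28
  36.146.214.208/28
  36.146.214.224/28
  36.146.214.240/28
Subnets: 36.146.214.128/28, 36.146.214.144/28, 36.146.214.160/28, 36.146.214.176/28, 36.146.214.192/28, 36.146.214.208/28, 36.146.214.224/28, 36.146.214.240/28


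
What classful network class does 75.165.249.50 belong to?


First octet: 75
Binary: 01001011
0xxxxxxx -> Class A (1-126)
Class A, default mask 255.0.0.0 (/8)


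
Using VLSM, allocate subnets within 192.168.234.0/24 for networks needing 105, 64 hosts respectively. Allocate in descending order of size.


105 hosts -> /25 (126 usable): 192.168.234.0/25
64 hosts -> /25 (126 usable): 192.168.234.128/25
Allocation: 192.168.234.0/25 (105 hosts, 126 usable); 192.168.234.128/25 (64 hosts, 126 usable)


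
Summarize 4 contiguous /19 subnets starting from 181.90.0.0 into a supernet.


Original prefix: /19
Number of subnets: 4 = 2^2
New prefix = 19 - 2 = 17
Supernet: 181.90.0.0/17


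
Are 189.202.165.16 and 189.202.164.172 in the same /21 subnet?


Mask: 255.255.248.0
189.202.165.16 AND mask = 189.202.160.0
189.202.164.172 AND mask = 189.202.160.0
Yes, same subnet (189.202.160.0)


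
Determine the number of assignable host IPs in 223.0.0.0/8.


Host bits = 32 - 8 = 24
Total addresses = 2^24 = 16777216
Usable = total - 2 (network and broadcast)
Usable hosts: 16777214


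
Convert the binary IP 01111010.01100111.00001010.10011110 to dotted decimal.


01111010 = 122
01100111 = 103
00001010 = 10
10011110 = 158
IP: 122.103.10.158


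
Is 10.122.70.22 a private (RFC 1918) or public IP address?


RFC 1918 private ranges:
  10.0.0.0/8 (10.0.0.0 - 10.255.255.255)
  172.16.0.0/12 (172.16.0.0 - 172.31.255.255)
  192.168.0.0/16 (192.168.0.0 - 192.168.255.255)
Private (in 10.0.0.0/8)


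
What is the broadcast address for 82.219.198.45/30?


Network: 82.219.198.44/30
Host bits = 2
Set all host bits to 1:
Broadcast: 82.219.198.47


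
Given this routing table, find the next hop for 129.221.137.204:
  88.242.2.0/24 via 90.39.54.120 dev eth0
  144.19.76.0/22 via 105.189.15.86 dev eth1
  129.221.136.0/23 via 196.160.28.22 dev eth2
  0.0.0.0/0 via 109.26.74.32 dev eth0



Longest prefix match for 129.221.137.204:
  /24 88.242.2.0: no
  /22 144.19.76.0: no
  /23 129.221.136.0: MATCH
  /0 0.0.0.0: MATCH
Selected: next-hop 196.160.28.22 via eth2 (matched /23)


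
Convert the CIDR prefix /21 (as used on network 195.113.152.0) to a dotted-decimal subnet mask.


/21 means 21 network bits, 11 host bits
Binary: 11111111111111111111100000000000
Mask: 255.255.248.0


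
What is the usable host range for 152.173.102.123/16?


Network: 152.173.0.0
Broadcast: 152.173.255.255
First usable = network + 1
Last usable = broadcast - 1
Range: 152.173.0.1 to 152.173.255.254


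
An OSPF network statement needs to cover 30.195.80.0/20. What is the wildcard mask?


Subnet mask: 255.255.240.0
Wildcard = 255.255.255.255 - subnet mask
255 - 255 = 0
255 - 255 = 0
255 - 240 = 15
255 - 0 = 255
Wildcard: 0.0.15.255


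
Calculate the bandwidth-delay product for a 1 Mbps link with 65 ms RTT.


BDP = bandwidth * RTT
= 1 Mbps * 65 ms
= 1 * 1e6 * 65 / 1000 bits
= 65000 bits
= 8125 bytes
= 7.9346 KB
BDP = 65000 bits (8125 bytes)


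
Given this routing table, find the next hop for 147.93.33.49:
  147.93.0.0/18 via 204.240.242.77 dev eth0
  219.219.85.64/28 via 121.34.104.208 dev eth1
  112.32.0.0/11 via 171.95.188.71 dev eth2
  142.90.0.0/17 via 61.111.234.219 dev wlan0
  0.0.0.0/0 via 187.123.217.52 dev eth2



Longest prefix match for 147.93.33.49:
  /18 147.93.0.0: MATCH
  /28 219.219.85.64: no
  /11 112.32.0.0: no
  /17 142.90.0.0: no
  /0 0.0.0.0: MATCH
Selected: next-hop 204.240.242.77 via eth0 (matched /18)


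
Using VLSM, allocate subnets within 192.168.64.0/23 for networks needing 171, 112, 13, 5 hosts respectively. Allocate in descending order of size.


171 hosts -> /24 (254 usable): 192.168.64.0/24
112 hosts -> /25 (126 usable): 192.168.65.0/25
13 hosts -> /28 (14 usable): 192.168.65.128/28
5 hosts -> /29 (6 usable): 192.168.65.144/29
Allocation: 192.168.64.0/24 (171 hosts, 254 usable); 192.168.65.0/25 (112 hosts, 126 usable); 192.168.65.128/28 (13 hosts, 14 usable); 192.168.65.144/29 (5 hosts, 6 usable)


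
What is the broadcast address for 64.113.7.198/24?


Network: 64.113.7.0/24
Host bits = 8
Set all host bits to 1:
Broadcast: 64.113.7.255


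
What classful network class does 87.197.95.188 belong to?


First octet: 87
Binary: 01010111
0xxxxxxx -> Class A (1-126)
Class A, default mask 255.0.0.0 (/8)


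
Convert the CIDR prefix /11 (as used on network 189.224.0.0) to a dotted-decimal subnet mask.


/11 means 11 network bits, 21 host bits
Binary: 11111111111000000000000000000000
Mask: 255.224.0.0


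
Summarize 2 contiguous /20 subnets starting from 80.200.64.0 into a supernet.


Original prefix: /20
Number of subnets: 2 = 2^1
New prefix = 20 - 1 = 19
Supernet: 80.200.64.0/19


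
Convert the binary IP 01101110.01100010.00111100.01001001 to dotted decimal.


01101110 = 110
01100010 = 98
00111100 = 60
01001001 = 73
IP: 110.98.60.73


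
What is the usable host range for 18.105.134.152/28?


Network: 18.105.134.144
Broadcast: 18.105.134.159
First usable = network + 1
Last usable = broadcast - 1
Range: 18.105.134.145 to 18.105.134.158


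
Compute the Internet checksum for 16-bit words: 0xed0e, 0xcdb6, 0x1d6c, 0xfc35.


Sum all words (with carry folding):
+ 0xed0e = 0xed0e
+ 0xcdb6 = 0xbac5
+ 0x1d6c = 0xd831
+ 0xfc35 = 0xd467
One's complement: ~0xd467
Checksum = 0x2b98


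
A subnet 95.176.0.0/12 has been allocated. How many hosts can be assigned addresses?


Host bits = 32 - 12 = 20
Total addresses = 2^20 = 1048576
Usable = total - 2 (network and broadcast)
Usable hosts: 1048574


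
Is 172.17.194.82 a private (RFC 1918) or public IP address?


RFC 1918 private ranges:
  10.0.0.0/8 (10.0.0.0 - 10.255.255.255)
  172.16.0.0/12 (172.16.0.0 - 172.31.255.255)
  192.168.0.0/16 (192.168.0.0 - 192.168.255.255)
Private (in 172.16.0.0/12)


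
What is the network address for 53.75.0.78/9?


IP:   00110101.01001011.00000000.01001110
Mask: 11111111.10000000.00000000.00000000
AND operation:
Net:  00110101.00000000.00000000.00000000
Network: 53.0.0.0/9


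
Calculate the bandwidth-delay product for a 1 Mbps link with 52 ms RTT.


BDP = bandwidth * RTT
= 1 Mbps * 52 ms
= 1 * 1e6 * 52 / 1000 bits
= 52000 bits
= 6500 bytes
= 6.3477 KB
BDP = 52000 bits (6500 bytes)


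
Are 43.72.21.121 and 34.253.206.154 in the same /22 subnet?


Mask: 255.255.252.0
43.72.21.121 AND mask = 43.72.20.0
34.253.206.154 AND mask = 34.253.204.0
No, different subnets (43.72.20.0 vs 34.253.204.0)


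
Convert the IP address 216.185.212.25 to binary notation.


216 = 11011000
185 = 10111001
212 = 11010100
25 = 00011001
Binary: 11011000.10111001.11010100.00011001


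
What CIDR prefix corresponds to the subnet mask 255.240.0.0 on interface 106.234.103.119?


Binary: 11111111.11110000.00000000.00000000
Count leading 1s
Prefix: /12


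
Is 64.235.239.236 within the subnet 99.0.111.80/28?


Subnet network: 99.0.111.80
Test IP AND mask: 64.235.239.224
No, 64.235.239.236 is not in 99.0.111.80/28


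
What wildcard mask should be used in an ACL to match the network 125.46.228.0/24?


Subnet mask: 255.255.255.0
Wildcard = 255.255.255.255 - subnet mask
255 - 255 = 0
255 - 255 = 0
255 - 255 = 0
255 - 0 = 255
Wildcard: 0.0.0.255


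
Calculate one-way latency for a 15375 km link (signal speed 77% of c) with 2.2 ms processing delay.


Speed = 0.77 * 3e5 km/s = 231000 km/s
Propagation delay = 15375 / 231000 = 0.0666 s = 66.5584 ms
Processing delay = 2.2 ms
Total one-way latency = 68.7584 ms


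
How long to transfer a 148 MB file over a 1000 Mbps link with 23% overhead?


Effective throughput = 1000 * (1 - 23/100) = 770 Mbps
File size in Mb = 148 * 8 = 1184 Mb
Time = 1184 / 770
Time = 1.5377 seconds


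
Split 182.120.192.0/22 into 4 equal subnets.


New prefix = 22 + 2 = 24
Each subnet has 256 addresses
  182.120.192.0/24
  182.120.193.0/24
  182.120.194.0/24
  182.120.195.0/24
Subnets: 182.120.192.0/24, 182.120.193.0/24, 182.120.194.0/24, 182.120.195.0/24


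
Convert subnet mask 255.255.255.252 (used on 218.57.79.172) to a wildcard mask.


Subnet mask: 255.255.255.252
Wildcard = 255.255.255.255 - subnet mask
255 - 255 = 0
255 - 255 = 0
255 - 255 = 0
255 - 252 = 3
Wildcard: 0.0.0.3


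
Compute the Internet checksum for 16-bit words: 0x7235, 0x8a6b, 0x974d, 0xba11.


Sum all words (with carry folding):
+ 0x7235 = 0x7235
+ 0x8a6b = 0xfca0
+ 0x974d = 0x93ee
+ 0xba11 = 0x4e00
One's complement: ~0x4e00
Checksum = 0xb1ff


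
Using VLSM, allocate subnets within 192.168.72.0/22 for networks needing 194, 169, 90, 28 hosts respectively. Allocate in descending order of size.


194 hosts -> /24 (254 usable): 192.168.72.0/24
169 hosts -> /24 (254 usable): 192.168.73.0/24
90 hosts -> /25 (126 usable): 192.168.74.0/25
28 hosts -> /27 (30 usable): 192.168.74.128/27
Allocation: 192.168.72.0/24 (194 hosts, 254 usable); 192.168.73.0/24 (169 hosts, 254 usable); 192.168.74.0/25 (90 hosts, 126 usable); 192.168.74.128/27 (28 hosts, 30 usable)


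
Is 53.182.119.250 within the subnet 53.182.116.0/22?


Subnet network: 53.182.116.0
Test IP AND mask: 53.182.116.0
Yes, 53.182.119.250 is in 53.182.116.0/22


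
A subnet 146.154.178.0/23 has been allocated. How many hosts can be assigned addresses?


Host bits = 32 - 23 = 9
Total addresses = 2^9 = 512
Usable = total - 2 (network and broadcast)
Usable hosts: 510


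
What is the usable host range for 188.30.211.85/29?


Network: 188.30.211.80
Broadcast: 188.30.211.87
First usable = network + 1
Last usable = broadcast - 1
Range: 188.30.211.81 to 188.30.211.86


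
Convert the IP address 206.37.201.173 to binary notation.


206 = 11001110
37 = 00100101
201 = 11001001
173 = 10101101
Binary: 11001110.00100101.11001001.10101101


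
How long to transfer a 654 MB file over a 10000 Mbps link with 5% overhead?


Effective throughput = 10000 * (1 - 5/100) = 9500 Mbps
File size in Mb = 654 * 8 = 5232 Mb
Time = 5232 / 9500
Time = 0.5507 seconds


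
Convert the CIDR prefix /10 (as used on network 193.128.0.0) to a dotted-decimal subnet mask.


/10 means 10 network bits, 22 host bits
Binary: 11111111110000000000000000000000
Mask: 255.192.0.0


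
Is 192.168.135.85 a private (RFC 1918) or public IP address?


RFC 1918 private ranges:
  10.0.0.0/8 (10.0.0.0 - 10.255.255.255)
  172.16.0.0/12 (172.16.0.0 - 172.31.255.255)
  192.168.0.0/16 (192.168.0.0 - 192.168.255.255)
Private (in 192.168.0.0/16)


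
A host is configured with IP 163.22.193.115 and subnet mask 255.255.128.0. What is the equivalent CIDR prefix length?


Binary: 11111111.11111111.10000000.00000000
Count leading 1s
Prefix: /17


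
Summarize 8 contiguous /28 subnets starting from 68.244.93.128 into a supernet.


Original prefix: /28
Number of subnets: 8 = 2^3
New prefix = 28 - 3 = 25
Supernet: 68.244.93.128/25


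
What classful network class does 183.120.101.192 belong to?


First octet: 183
Binary: 10110111
10xxxxxx -> Class B (128-191)
Class B, default mask 255.255.0.0 (/16)


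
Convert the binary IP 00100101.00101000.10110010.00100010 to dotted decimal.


00100101 = 37
00101000 = 40
10110010 = 178
00100010 = 34
IP: 37.40.178.34


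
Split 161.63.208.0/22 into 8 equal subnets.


New prefix = 22 + 3 = 25
Each subnet has 128 addresses
  161.63.208.0/25
  161.63.208.128/25
  161.63.209.0/25
  161.63.209.128/25
  161.63.210.0/25
  161.63.210.128/25
  161.63.211.0/25
  161.63.211.128/25
Subnets: 161.63.208.0/25, 161.63.208.128/25, 161.63.209.0/25, 161.63.209.128/25, 161.63.210.0/25, 161.63.210.128/25, 161.63.211.0/25, 161.63.211.128/25


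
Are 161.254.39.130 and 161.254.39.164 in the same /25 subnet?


Mask: 255.255.255.128
161.254.39.130 AND mask = 161.254.39.128
161.254.39.164 AND mask = 161.254.39.128
Yes, same subnet (161.254.39.128)


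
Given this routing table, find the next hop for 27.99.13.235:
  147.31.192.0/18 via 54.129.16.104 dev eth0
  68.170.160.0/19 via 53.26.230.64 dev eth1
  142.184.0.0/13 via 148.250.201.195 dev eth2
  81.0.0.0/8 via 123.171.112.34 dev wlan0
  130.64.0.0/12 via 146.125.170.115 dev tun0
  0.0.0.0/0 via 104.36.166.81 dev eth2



Longest prefix match for 27.99.13.235:
  /18 147.31.192.0: no
  /19 68.170.160.0: no
  /13 142.184.0.0: no
  /8 81.0.0.0: no
  /12 130.64.0.0: no
  /0 0.0.0.0: MATCH
Selected: next-hop 104.36.166.81 via eth2 (matched /0)


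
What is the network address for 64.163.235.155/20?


IP:   01000000.10100011.11101011.10011011
Mask: 11111111.11111111.11110000.00000000
AND operation:
Net:  01000000.10100011.11100000.00000000
Network: 64.163.224.0/20


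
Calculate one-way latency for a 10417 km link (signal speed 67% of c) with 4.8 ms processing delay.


Speed = 0.67 * 3e5 km/s = 201000 km/s
Propagation delay = 10417 / 201000 = 0.0518 s = 51.8259 ms
Processing delay = 4.8 ms
Total one-way latency = 56.6259 ms


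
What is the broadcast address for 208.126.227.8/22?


Network: 208.126.224.0/22
Host bits = 10
Set all host bits to 1:
Broadcast: 208.126.227.255


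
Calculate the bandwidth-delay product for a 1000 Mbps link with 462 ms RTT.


BDP = bandwidth * RTT
= 1000 Mbps * 462 ms
= 1000 * 1e6 * 462 / 1000 bits
= 462000000 bits
= 57750000 bytes
= 56396.4844 KB
BDP = 462000000 bits (57750000 bytes)


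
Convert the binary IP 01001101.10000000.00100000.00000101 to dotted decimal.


01001101 = 77
10000000 = 128
00100000 = 32
00000101 = 5
IP: 77.128.32.5


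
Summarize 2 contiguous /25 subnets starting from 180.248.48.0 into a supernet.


Original prefix: /25
Number of subnets: 2 = 2^1
New prefix = 25 - 1 = 24
Supernet: 180.248.48.0/24


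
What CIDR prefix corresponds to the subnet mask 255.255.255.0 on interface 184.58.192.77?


Binary: 11111111.11111111.11111111.00000000
Count leading 1s
Prefix: /24


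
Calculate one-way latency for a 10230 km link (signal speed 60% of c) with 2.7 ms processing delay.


Speed = 0.6 * 3e5 km/s = 180000 km/s
Propagation delay = 10230 / 180000 = 0.0568 s = 56.8333 ms
Processing delay = 2.7 ms
Total one-way latency = 59.5333 ms


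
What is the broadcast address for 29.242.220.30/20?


Network: 29.242.208.0/20
Host bits = 12
Set all host bits to 1:
Broadcast: 29.242.223.255


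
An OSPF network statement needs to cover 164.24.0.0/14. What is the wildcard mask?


Subnet mask: 255.252.0.0
Wildcard = 255.255.255.255 - subnet mask
255 - 255 = 0
255 - 252 = 3
255 - 0 = 255
255 - 0 = 255
Wildcard: 0.3.255.255


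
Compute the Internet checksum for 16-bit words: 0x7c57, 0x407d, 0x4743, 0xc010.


Sum all words (with carry folding):
+ 0x7c57 = 0x7c57
+ 0x407d = 0xbcd4
+ 0x4743 = 0x0418
+ 0xc010 = 0xc428
One's complement: ~0xc428
Checksum = 0x3bd7


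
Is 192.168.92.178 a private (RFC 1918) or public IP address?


RFC 1918 private ranges:
  10.0.0.0/8 (10.0.0.0 - 10.255.255.255)
  172.16.0.0/12 (172.16.0.0 - 172.31.255.255)
  192.168.0.0/16 (192.168.0.0 - 192.168.255.255)
Private (in 192.168.0.0/16)


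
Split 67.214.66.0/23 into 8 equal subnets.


New prefix = 23 + 3 = 26
Each subnet has 64 addresses
  67.214.66.0/26
  67.214.66.64/26
  67.214.66.128/26
  67.214.66.192/26
  67.214.67.0/26
  67.214.67.64/26
  67.214.67.128/26
  67.214.67.192/26
Subnets: 67.214.66.0/26, 67.214.66.64/26, 67.214.66.128/26, 67.214.66.192/26, 67.214.67.0/26, 67.214.67.64/26, 67.214.67.128/26, 67.214.67.192/26


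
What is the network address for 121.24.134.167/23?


IP:   01111001.00011000.10000110.10100111
Mask: 11111111.11111111.11111110.00000000
AND operation:
Net:  01111001.00011000.10000110.00000000
Network: 121.24.134.0/23


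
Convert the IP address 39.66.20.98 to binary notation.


39 = 00100111
66 = 01000010
20 = 00010100
98 = 01100010
Binary: 00100111.01000010.00010100.01100010


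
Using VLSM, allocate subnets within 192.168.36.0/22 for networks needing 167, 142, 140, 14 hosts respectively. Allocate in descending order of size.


167 hosts -> /24 (254 usable): 192.168.36.0/24
142 hosts -> /24 (254 usable): 192.168.37.0/24
140 hosts -> /24 (254 usable): 192.168.38.0/24
14 hosts -> /28 (14 usable): 192.168.39.0/28
Allocation: 192.168.36.0/24 (167 hosts, 254 usable); 192.168.37.0/24 (142 hosts, 254 usable); 192.168.38.0/24 (140 hosts, 254 usable); 192.168.39.0/28 (14 hosts, 14 usable)


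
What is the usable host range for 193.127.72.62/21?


Network: 193.127.72.0
Broadcast: 193.127.79.255
First usable = network + 1
Last usable = broadcast - 1
Range: 193.127.72.1 to 193.127.79.254


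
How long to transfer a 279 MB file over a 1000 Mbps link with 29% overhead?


Effective throughput = 1000 * (1 - 29/100) = 710 Mbps
File size in Mb = 279 * 8 = 2232 Mb
Time = 2232 / 710
Time = 3.1437 seconds


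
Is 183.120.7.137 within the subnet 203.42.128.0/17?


Subnet network: 203.42.128.0
Test IP AND mask: 183.120.0.0
No, 183.120.7.137 is not in 203.42.128.0/17


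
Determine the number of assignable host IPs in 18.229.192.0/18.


Host bits = 32 - 18 = 14
Total addresses = 2^14 = 16384
Usable = total - 2 (network and broadcast)
Usable hosts: 16382


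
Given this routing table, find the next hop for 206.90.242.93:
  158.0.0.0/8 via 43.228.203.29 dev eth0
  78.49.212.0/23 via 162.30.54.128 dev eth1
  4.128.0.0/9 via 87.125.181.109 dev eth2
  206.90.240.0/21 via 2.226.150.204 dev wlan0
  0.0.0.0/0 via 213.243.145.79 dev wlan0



Longest prefix match for 206.90.242.93:
  /8 158.0.0.0: no
  /23 78.49.212.0: no
  /9 4.128.0.0: no
  /21 206.90.240.0: MATCH
  /0 0.0.0.0: MATCH
Selected: next-hop 2.226.150.204 via wlan0 (matched /21)


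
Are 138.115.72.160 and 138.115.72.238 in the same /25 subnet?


Mask: 255.255.255.128
138.115.72.160 AND mask = 138.115.72.128
138.115.72.238 AND mask = 138.115.72.128
Yes, same subnet (138.115.72.128)


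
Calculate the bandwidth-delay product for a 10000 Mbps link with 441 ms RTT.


BDP = bandwidth * RTT
= 10000 Mbps * 441 ms
= 10000 * 1e6 * 441 / 1000 bits
= 4410000000 bits
= 551250000 bytes
= 538330.0781 KB
BDP = 4410000000 bits (551250000 bytes)


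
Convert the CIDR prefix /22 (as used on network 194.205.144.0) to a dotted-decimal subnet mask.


/22 means 22 network bits, 10 host bits
Binary: 11111111111111111111110000000000
Mask: 255.255.252.0


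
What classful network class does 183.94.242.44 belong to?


First octet: 183
Binary: 10110111
10xxxxxx -> Class B (128-191)
Class B, default mask 255.255.0.0 (/16)


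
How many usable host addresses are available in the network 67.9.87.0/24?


Host bits = 32 - 24 = 8
Total addresses = 2^8 = 256
Usable = total - 2 (network and broadcast)
Usable hosts: 254


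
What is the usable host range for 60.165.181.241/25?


Network: 60.165.181.128
Broadcast: 60.165.181.255
First usable = network + 1
Last usable = broadcast - 1
Range: 60.165.181.129 to 60.165.181.254


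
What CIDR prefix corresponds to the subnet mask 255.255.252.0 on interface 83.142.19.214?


Binary: 11111111.11111111.11111100.00000000
Count leading 1s
Prefix: /22


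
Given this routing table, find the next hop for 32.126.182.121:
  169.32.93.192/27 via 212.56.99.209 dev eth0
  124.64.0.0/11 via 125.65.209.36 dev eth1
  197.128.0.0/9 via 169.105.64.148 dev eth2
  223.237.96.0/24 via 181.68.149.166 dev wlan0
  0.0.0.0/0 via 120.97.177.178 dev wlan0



Longest prefix match for 32.126.182.121:
  /27 169.32.93.192: no
  /11 124.64.0.0: no
  /9 197.128.0.0: no
  /24 223.237.96.0: no
  /0 0.0.0.0: MATCH
Selected: next-hop 120.97.177.178 via wlan0 (matched /0)


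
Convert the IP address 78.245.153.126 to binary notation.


78 = 01001110
245 = 11110101
153 = 10011001
126 = 01111110
Binary: 01001110.11110101.10011001.01111110


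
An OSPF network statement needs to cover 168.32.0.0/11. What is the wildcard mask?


Subnet mask: 255.224.0.0
Wildcard = 255.255.255.255 - subnet mask
255 - 255 = 0
255 - 224 = 31
255 - 0 = 255
255 - 0 = 255
Wildcard: 0.31.255.255


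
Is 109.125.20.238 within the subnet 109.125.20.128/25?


Subnet network: 109.125.20.128
Test IP AND mask: 109.125.20.128
Yes, 109.125.20.238 is in 109.125.20.128/25


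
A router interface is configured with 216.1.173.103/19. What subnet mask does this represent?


/19 means 19 network bits, 13 host bits
Binary: 11111111111111111110000000000000
Mask: 255.255.224.0


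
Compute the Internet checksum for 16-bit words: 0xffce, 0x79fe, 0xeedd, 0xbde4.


Sum all words (with carry folding):
+ 0xffce = 0xffce
+ 0x79fe = 0x79cd
+ 0xeedd = 0x68ab
+ 0xbde4 = 0x2690
One's complement: ~0x2690
Checksum = 0xd96f


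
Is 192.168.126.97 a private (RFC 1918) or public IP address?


RFC 1918 private ranges:
  10.0.0.0/8 (10.0.0.0 - 10.255.255.255)
  172.16.0.0/12 (172.16.0.0 - 172.31.255.255)
  192.168.0.0/16 (192.168.0.0 - 192.168.255.255)
Private (in 192.168.0.0/16)


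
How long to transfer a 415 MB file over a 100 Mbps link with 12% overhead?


Effective throughput = 100 * (1 - 12/100) = 88 Mbps
File size in Mb = 415 * 8 = 3320 Mb
Time = 3320 / 88
Time = 37.7273 seconds


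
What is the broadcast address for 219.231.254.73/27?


Network: 219.231.254.64/27
Host bits = 5
Set all host bits to 1:
Broadcast: 219.231.254.95


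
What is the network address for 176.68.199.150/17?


IP:   10110000.01000100.11000111.10010110
Mask: 11111111.11111111.10000000.00000000
AND operation:
Net:  10110000.01000100.10000000.00000000
Network: 176.68.128.0/17


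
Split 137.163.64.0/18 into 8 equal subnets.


New prefix = 18 + 3 = 21
Each subnet has 2048 addresses
  137.163.64.0/21
  137.163.72.0/21
  137.163.80.0/21
  137.163.88.0/21
  137.163.96.0/21
  137.163.104.0/21
  137.163.112.0/21
  137.163.120.0/21
Subnets: 137.163.64.0/21, 137.163.72.0/21, 137.163.80.0/21, 137.163.88.0/21, 137.163.96.0/21, 137.163.104.0/21, 137.163.112.0/21, 137.163.120.0/21


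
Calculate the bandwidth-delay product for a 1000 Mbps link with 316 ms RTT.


BDP = bandwidth * RTT
= 1000 Mbps * 316 ms
= 1000 * 1e6 * 316 / 1000 bits
= 316000000 bits
= 39500000 bytes
= 38574.2188 KB
BDP = 316000000 bits (39500000 bytes)


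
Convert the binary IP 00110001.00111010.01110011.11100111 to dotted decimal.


00110001 = 49
00111010 = 58
01110011 = 115
11100111 = 231
IP: 49.58.115.231


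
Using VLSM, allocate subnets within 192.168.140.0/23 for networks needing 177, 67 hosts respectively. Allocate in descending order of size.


177 hosts -> /24 (254 usable): 192.168.140.0/24
67 hosts -> /25 (126 usable): 192.168.141.0/25
Allocation: 192.168.140.0/24 (177 hosts, 254 usable); 192.168.141.0/25 (67 hosts, 126 usable)


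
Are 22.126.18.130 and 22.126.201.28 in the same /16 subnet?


Mask: 255.255.0.0
22.126.18.130 AND mask = 22.126.0.0
22.126.201.28 AND mask = 22.126.0.0
Yes, same subnet (22.126.0.0)


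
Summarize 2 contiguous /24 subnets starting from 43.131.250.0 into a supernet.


Original prefix: /24
Number of subnets: 2 = 2^1
New prefix = 24 - 1 = 23
Supernet: 43.131.250.0/23


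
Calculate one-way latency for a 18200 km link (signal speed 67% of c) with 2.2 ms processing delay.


Speed = 0.67 * 3e5 km/s = 201000 km/s
Propagation delay = 18200 / 201000 = 0.0905 s = 90.5473 ms
Processing delay = 2.2 ms
Total one-way latency = 92.7473 ms


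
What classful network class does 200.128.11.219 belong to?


First octet: 200
Binary: 11001000
110xxxxx -> Class C (192-223)
Class C, default mask 255.255.255.0 (/24)


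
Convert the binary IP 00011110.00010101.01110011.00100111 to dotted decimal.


00011110 = 30
00010101 = 21
01110011 = 115
00100111 = 39
IP: 30.21.115.39


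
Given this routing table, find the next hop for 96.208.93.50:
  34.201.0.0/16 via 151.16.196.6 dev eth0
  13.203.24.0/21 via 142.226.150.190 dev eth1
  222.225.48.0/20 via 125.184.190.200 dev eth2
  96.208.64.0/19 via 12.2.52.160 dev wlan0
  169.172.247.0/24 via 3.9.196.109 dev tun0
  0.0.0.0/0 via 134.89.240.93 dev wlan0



Longest prefix match for 96.208.93.50:
  /16 34.201.0.0: no
  /21 13.203.24.0: no
  /20 222.225.48.0: no
  /19 96.208.64.0: MATCH
  /24 169.172.247.0: no
  /0 0.0.0.0: MATCH
Selected: next-hop 12.2.52.160 via wlan0 (matched /19)


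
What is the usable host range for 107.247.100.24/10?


Network: 107.192.0.0
Broadcast: 107.255.255.255
First usable = network + 1
Last usable = broadcast - 1
Range: 107.192.0.1 to 107.255.255.254


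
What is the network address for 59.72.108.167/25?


IP:   00111011.01001000.01101100.10100111
Mask: 11111111.11111111.11111111.10000000
AND operation:
Net:  00111011.01001000.01101100.10000000
Network: 59.72.108.128/25


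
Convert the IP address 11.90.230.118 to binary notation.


11 = 00001011
90 = 01011010
230 = 11100110
118 = 01110110
Binary: 00001011.01011010.11100110.01110110


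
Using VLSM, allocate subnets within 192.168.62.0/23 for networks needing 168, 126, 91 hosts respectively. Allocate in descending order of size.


168 hosts -> /24 (254 usable): 192.168.62.0/24
126 hosts -> /25 (126 usable): 192.168.63.0/25
91 hosts -> /25 (126 usable): 192.168.63.128/25
Allocation: 192.168.62.0/24 (168 hosts, 254 usable); 192.168.63.0/25 (126 hosts, 126 usable); 192.168.63.128/25 (91 hosts, 126 usable)
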